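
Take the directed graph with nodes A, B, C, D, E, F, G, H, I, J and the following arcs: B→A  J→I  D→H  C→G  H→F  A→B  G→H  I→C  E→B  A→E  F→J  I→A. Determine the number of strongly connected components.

3

{C, F, G, H, I, J} are all mutually reachable — one SCC of size 6.
{A, B, E} are all mutually reachable — one SCC of size 3.
{D} is an SCC by itself.
That gives 3 strongly connected components.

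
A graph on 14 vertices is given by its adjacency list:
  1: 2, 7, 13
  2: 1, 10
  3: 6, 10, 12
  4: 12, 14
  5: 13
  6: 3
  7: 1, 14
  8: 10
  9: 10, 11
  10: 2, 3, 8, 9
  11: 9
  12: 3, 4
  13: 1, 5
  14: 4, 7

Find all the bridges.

The edges on the cycle 7-14-4-12-3-10-2-1-7 are not bridges since each lies on that cycle.
But removing 13-1 disconnects 13 from 1; removing 9-11 disconnects 9 from 11; removing 13-5 disconnects 13 from 5; removing 6-3 disconnects 6 from 3 — these are bridges.
In total 6 edges are bridges.

1-13, 10-8, 10-9, 11-9, 13-5, 3-6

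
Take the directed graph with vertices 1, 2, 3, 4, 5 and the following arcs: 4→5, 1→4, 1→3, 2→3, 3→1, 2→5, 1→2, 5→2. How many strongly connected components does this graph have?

1

{1, 2, 3, 4, 5} are all mutually reachable — one SCC of size 5.
That gives 1 strongly connected component.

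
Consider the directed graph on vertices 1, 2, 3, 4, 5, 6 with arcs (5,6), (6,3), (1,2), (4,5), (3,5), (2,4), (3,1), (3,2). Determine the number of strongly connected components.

1

{1, 2, 3, 4, 5, 6} are all mutually reachable — one SCC of size 6.
That gives 1 strongly connected component.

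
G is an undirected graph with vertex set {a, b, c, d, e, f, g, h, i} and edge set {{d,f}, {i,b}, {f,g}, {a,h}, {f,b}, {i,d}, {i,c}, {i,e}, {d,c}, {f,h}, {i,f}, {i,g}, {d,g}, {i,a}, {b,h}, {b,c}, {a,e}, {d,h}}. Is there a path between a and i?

Yes

From a we can reach a, b, c, d, e, f, g, h, i, which includes i.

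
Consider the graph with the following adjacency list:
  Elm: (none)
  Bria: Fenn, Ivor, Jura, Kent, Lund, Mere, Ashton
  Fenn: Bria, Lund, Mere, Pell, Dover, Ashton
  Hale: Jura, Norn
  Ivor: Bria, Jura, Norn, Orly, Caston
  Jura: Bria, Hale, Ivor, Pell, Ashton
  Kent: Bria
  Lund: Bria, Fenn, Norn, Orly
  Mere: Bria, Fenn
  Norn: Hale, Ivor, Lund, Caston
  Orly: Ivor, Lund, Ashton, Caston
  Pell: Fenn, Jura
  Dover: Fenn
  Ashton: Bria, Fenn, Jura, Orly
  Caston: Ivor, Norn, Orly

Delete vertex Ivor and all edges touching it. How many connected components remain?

2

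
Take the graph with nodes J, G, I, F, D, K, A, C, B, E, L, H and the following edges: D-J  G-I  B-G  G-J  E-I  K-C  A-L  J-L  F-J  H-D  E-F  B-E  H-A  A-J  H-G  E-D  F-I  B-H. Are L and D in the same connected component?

Yes

From L we can reach A, B, D, E, F, G, H, I, J, L, which includes D.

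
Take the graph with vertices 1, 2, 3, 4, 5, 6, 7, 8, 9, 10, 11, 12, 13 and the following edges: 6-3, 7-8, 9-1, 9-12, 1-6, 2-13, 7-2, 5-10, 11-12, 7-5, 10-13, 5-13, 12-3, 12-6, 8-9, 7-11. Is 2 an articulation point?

Deleting 2 leaves 2 components (was 2), so 2 is not a cut vertex.

No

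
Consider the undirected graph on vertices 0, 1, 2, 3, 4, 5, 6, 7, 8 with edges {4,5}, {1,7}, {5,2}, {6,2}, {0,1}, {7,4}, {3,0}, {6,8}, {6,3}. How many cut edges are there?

1

The edges on the cycle 6-3-0-1-7-4-5-2-6 are not bridges since each lies on that cycle.
But removing 6–8 disconnects 6 from 8 — this is a bridge.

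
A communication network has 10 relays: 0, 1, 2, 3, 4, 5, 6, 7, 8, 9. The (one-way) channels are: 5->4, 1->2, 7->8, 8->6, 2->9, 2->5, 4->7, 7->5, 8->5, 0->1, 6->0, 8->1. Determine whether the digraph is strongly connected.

No

There is no directed path from 0 to 3, so the graph is not strongly connected.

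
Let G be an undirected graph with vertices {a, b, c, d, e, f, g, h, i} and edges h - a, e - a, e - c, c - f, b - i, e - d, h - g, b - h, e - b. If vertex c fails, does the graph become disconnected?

Yes

Deleting c raises the number of components from 1 to 2, so c is a cut vertex.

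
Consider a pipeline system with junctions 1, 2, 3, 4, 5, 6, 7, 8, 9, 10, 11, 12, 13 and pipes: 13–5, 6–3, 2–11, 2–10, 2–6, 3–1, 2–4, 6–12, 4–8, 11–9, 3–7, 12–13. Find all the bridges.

removing 12–13 disconnects 12 from 13; removing 2–6 disconnects 2 from 6; removing 2–4 disconnects 2 from 4; removing 11–9 disconnects 11 from 9 — these are bridges.
In total 12 edges are bridges.

1-3, 10-2, 11-2, 11-9, 12-13, 12-6, 13-5, 2-4, 2-6, 3-6, 3-7, 4-8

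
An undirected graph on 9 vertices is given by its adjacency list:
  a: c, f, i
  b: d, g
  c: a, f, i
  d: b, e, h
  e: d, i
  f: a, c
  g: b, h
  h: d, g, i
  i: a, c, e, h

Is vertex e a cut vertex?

Deleting e leaves 1 component (was 1) (its neighbors d, i remain connected to each other), so e is not a cut vertex.

No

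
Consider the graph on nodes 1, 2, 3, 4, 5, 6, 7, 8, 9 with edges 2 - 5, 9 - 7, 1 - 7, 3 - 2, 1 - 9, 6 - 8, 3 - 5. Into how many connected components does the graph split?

4 is isolated — a component by itself.
Starting from 6 we can reach 6, 8. That is one component of size 2.
Starting from 2 we can reach 2, 3, 5. That is one component of size 3.
Starting from 1 we can reach 1, 7, 9. That is one component of size 3.
Total: 4 components.

4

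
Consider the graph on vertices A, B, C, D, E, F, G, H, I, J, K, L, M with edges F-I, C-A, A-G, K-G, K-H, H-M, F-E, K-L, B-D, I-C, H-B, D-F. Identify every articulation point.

Removing F increases the component count from 2 to 3, so F is a cut vertex.
Removing H increases the component count from 2 to 3, so H is a cut vertex.
Removing K increases the component count from 2 to 3, so K is a cut vertex.
By contrast removing G leaves 2 components; it is not a cut vertex. No other vertex is a cut vertex either.

F, H, K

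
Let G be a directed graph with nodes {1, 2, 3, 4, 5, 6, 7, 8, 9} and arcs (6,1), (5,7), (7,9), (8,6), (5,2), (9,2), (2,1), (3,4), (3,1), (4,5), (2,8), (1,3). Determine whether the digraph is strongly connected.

Yes

From 7 we can reach every vertex (1, 2, 3, 4, 5, 6, 7, 8, 9), and every vertex can reach 7 (1, 2, 3, 4, 5, 6, 7, 8, 9). So the whole graph is one strongly connected component.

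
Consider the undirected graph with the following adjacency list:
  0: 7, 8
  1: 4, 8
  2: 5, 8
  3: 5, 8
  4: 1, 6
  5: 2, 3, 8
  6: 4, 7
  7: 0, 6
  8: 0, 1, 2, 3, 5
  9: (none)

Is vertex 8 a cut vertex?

Yes

Deleting 8 raises the number of components from 2 to 3, so 8 is a cut vertex.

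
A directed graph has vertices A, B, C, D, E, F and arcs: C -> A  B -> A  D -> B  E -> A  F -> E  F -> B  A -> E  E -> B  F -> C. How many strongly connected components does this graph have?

4

{A, B, E} are all mutually reachable — one SCC of size 3.
{C} is an SCC by itself.
{F} is an SCC by itself.
{D} is an SCC by itself.
That gives 4 strongly connected components.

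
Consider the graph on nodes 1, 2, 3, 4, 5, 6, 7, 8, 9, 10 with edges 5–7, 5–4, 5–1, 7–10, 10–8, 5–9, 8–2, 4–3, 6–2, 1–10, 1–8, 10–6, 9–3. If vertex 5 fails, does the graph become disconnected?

Yes

Deleting 5 raises the number of components from 1 to 2, so 5 is a cut vertex.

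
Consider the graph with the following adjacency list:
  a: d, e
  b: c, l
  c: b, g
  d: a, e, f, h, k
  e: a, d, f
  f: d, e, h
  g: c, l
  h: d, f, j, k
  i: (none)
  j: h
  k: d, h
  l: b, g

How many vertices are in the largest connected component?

7

i is isolated — a component by itself.
Starting from b we can reach b, c, g, l. That is one component of size 4.
Starting from a we can reach a, d, e, f, h, j, k. That is one component of size 7.
The largest has 7 vertices.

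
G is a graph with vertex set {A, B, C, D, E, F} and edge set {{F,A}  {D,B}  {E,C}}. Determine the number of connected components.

3

Starting from A we can reach A, F. That is one component of size 2.
Starting from C we can reach C, E. That is one component of size 2.
Starting from B we can reach B, D. That is one component of size 2.
Total: 3 components.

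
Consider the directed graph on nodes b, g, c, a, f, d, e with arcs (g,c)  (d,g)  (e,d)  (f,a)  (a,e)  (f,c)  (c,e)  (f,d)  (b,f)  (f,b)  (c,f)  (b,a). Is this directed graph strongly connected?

Yes

From g we can reach every vertex (a, b, c, d, e, f, g), and every vertex can reach g (a, b, c, d, e, f, g). So the whole graph is one strongly connected component.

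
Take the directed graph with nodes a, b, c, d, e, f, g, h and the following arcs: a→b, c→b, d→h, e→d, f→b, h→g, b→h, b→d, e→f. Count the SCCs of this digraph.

8

{f} is an SCC by itself.
{c} is an SCC by itself.
{e} is an SCC by itself.
{d} is an SCC by itself.
{b} is an SCC by itself.
(and 3 more singleton SCCs)
That gives 8 strongly connected components.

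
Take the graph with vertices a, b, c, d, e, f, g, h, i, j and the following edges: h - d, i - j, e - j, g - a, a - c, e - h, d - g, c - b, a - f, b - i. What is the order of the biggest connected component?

10

Starting from a we can reach a, b, c, d, e, f, g, h, i, j. That is one component of size 10.
The largest has 10 vertices.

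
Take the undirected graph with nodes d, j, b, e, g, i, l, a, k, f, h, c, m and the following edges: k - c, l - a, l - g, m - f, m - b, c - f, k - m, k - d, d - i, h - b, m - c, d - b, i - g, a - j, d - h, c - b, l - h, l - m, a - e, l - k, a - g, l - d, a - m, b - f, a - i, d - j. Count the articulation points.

1

Removing a increases the component count from 1 to 2, so a is a cut vertex.
By contrast removing j leaves 1 component; it is not a cut vertex. No other vertex is a cut vertex either.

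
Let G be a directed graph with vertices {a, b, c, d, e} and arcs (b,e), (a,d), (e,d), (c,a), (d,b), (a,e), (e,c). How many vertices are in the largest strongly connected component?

{a, b, c, d, e} are all mutually reachable — one SCC of size 5.
The largest has 5 vertices.

5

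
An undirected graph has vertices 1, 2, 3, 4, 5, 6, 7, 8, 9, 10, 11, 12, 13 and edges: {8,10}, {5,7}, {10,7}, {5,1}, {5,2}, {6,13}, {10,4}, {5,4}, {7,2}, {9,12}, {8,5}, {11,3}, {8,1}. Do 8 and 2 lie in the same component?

Yes

From 8 we can reach 1, 2, 4, 5, 7, 8, 10, which includes 2.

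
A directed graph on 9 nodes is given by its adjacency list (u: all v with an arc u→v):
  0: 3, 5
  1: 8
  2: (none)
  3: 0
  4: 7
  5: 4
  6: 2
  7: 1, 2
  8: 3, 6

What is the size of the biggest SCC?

7

{0, 1, 3, 4, 5, 7, 8} are all mutually reachable — one SCC of size 7.
{2} is an SCC by itself.
{6} is an SCC by itself.
The largest has 7 vertices.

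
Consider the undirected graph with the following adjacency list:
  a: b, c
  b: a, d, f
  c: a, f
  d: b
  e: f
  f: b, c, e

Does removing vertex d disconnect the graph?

No

Deleting d leaves 1 component (was 1), so d is not a cut vertex.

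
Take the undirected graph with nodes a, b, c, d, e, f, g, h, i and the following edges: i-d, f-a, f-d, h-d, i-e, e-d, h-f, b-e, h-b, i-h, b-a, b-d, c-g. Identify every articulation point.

none

Removing h, for instance, still leaves 2 components. No single vertex removal increases the component count — the graph has no articulation points.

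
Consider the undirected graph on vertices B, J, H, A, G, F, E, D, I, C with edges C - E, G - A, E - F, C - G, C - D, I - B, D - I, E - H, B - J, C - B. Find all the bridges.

A-G, B-J, C-E, C-G, E-F, E-H

The edges on the cycle C-D-I-B-C are not bridges since each lies on that cycle.
But removing E - H disconnects E from H; removing B - J disconnects B from J; removing C - E disconnects C from E; removing A - G disconnects A from G — these are bridges.
In total 6 edges are bridges.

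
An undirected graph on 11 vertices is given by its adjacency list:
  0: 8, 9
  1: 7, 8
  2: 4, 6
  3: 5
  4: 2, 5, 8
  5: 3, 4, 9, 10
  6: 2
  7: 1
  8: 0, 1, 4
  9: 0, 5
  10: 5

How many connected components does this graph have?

1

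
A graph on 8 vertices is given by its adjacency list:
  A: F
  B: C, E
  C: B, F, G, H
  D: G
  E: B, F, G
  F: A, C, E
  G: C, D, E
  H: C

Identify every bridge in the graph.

A-F, C-H, D-G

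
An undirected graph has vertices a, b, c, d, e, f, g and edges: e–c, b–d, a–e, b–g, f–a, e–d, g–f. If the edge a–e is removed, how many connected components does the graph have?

a and e are still connected via a-f-g-b-d-e, so the component count stays at 1.

1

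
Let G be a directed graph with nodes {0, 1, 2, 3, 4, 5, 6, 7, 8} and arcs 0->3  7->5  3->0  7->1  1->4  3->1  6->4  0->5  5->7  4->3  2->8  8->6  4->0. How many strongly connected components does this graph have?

{0, 1, 3, 4, 5, 7} are all mutually reachable — one SCC of size 6.
{2} is an SCC by itself.
{8} is an SCC by itself.
{6} is an SCC by itself.
That gives 4 strongly connected components.

4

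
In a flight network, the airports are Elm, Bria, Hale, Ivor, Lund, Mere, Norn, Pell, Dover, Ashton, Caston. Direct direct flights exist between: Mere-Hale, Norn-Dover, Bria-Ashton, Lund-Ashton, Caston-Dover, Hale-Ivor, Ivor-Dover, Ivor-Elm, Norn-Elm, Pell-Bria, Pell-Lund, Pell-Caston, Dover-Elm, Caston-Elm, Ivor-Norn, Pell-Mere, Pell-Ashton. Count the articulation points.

1

Removing Pell increases the component count from 1 to 2, so Pell is a cut vertex.
By contrast removing Hale leaves 1 component; it is not a cut vertex. No other vertex is a cut vertex either.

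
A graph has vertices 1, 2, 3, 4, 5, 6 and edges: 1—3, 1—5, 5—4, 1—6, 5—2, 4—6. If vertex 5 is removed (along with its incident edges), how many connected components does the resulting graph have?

With 5 gone, the remaining components are: {2}; {1, 3, 4, 6}.
That is 2 components.

2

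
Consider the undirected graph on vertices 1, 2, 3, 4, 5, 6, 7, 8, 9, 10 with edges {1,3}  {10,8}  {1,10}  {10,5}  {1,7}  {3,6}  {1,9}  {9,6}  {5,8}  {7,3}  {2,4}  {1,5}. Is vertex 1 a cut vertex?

Deleting 1 raises the number of components from 2 to 3, so 1 is a cut vertex.

Yes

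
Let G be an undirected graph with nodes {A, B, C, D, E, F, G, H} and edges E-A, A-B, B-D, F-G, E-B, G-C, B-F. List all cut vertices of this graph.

Removing B increases the component count from 2 to 4, so B is a cut vertex.
Removing F increases the component count from 2 to 3, so F is a cut vertex.
Removing G increases the component count from 2 to 3, so G is a cut vertex.
By contrast removing C leaves 2 components; it is not a cut vertex. No other vertex is a cut vertex either.

B, F, G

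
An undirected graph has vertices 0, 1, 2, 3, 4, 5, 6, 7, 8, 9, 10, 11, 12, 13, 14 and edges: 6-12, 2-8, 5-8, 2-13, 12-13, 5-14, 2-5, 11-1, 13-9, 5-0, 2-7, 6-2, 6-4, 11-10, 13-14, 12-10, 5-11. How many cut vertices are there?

Removing 2 increases the component count from 2 to 3, so 2 is a cut vertex.
Removing 5 increases the component count from 2 to 3, so 5 is a cut vertex.
Removing 6 increases the component count from 2 to 3, so 6 is a cut vertex.
Likewise 11, 13 are cut vertices.
By contrast removing 7 leaves 2 components; it is not a cut vertex. No other vertex is a cut vertex either.

5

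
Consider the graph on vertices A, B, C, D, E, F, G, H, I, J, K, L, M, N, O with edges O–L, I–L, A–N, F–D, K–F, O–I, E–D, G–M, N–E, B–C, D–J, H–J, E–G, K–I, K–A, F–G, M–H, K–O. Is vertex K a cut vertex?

Yes

Deleting K raises the number of components from 2 to 3, so K is a cut vertex.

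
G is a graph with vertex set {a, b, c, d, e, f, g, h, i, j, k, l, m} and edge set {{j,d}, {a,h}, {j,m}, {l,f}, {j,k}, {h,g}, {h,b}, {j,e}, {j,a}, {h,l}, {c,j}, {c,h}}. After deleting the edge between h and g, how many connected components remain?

Before removal there are 2 components.
h—g is a bridge — removing it separates h's side from g's side.
After removal: 3 components.

3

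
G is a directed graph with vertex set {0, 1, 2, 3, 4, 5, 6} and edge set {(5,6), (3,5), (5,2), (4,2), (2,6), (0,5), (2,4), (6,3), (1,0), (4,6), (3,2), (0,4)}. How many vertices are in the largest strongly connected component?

5

{2, 3, 4, 5, 6} are all mutually reachable — one SCC of size 5.
{1} is an SCC by itself.
{0} is an SCC by itself.
The largest has 5 vertices.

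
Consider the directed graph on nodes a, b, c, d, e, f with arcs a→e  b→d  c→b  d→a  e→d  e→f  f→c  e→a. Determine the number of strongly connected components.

{a, b, c, d, e, f} are all mutually reachable — one SCC of size 6.
That gives 1 strongly connected component.

1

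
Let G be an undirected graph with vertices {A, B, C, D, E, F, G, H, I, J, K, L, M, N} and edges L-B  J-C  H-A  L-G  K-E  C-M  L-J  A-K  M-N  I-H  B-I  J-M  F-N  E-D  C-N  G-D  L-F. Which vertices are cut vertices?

L

Removing L increases the component count from 1 to 2, so L is a cut vertex.
By contrast removing D leaves 1 component; it is not a cut vertex. No other vertex is a cut vertex either.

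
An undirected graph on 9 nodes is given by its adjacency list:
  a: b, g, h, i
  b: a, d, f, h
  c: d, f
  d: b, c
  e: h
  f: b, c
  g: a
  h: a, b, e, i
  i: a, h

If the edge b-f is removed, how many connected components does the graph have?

b and f are still connected via b-d-c-f, so the component count stays at 1.

1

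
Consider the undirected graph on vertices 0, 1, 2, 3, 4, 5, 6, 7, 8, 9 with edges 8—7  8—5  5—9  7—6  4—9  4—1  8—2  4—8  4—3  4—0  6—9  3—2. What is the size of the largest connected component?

10

Starting from 0 we can reach 0, 1, 2, 3, 4, 5, 6, 7, 8, 9. That is one component of size 10.
The largest has 10 vertices.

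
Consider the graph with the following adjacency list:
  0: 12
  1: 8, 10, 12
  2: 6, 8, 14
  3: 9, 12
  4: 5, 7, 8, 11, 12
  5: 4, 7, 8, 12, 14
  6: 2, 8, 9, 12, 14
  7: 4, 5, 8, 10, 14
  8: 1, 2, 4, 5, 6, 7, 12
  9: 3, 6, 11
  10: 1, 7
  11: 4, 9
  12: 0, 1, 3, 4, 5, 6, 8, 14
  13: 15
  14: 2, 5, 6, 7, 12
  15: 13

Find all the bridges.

The edges on the cycle 8-12-14-2-8 are not bridges since each lies on that cycle.
But removing 15-13 disconnects 15 from 13; removing 12-0 disconnects 12 from 0 — these are bridges.

0-12, 13-15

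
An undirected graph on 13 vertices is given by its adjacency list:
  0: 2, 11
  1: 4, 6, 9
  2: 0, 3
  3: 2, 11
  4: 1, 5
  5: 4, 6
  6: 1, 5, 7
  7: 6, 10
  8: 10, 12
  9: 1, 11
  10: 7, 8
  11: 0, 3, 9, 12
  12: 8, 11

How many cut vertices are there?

Removing 11 increases the component count from 1 to 2, so 11 is a cut vertex.
By contrast removing 7 leaves 1 component; it is not a cut vertex. No other vertex is a cut vertex either.

1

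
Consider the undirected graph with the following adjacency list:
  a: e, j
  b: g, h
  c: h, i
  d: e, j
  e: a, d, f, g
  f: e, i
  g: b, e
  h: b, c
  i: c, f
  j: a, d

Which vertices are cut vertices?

Removing e increases the component count from 1 to 2, so e is a cut vertex.
By contrast removing j leaves 1 component; it is not a cut vertex. No other vertex is a cut vertex either.

e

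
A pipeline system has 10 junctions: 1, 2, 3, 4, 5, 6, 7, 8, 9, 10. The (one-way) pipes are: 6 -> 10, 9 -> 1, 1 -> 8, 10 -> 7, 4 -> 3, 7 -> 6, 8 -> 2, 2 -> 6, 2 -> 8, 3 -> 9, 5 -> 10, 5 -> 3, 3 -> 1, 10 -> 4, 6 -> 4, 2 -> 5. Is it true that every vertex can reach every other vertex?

From 7 we can reach every vertex (1, 2, 3, 4, 5, 6, 7, 8, 9, 10), and every vertex can reach 7 (1, 2, 3, 4, 5, 6, 7, 8, 9, 10). So the whole graph is one strongly connected component.

Yes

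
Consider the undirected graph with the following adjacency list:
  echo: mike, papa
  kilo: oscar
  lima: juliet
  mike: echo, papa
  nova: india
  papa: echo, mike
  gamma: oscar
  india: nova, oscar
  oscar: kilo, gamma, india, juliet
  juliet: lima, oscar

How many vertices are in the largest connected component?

7

Starting from echo we can reach echo, mike, papa. That is one component of size 3.
Starting from kilo we can reach kilo, lima, nova, gamma, india, oscar, juliet. That is one component of size 7.
The largest has 7 vertices.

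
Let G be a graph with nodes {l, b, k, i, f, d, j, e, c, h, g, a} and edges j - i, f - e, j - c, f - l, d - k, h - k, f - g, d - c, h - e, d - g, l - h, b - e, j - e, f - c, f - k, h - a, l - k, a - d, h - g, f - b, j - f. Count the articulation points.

1

Removing j increases the component count from 1 to 2, so j is a cut vertex.
By contrast removing f leaves 1 component; it is not a cut vertex. No other vertex is a cut vertex either.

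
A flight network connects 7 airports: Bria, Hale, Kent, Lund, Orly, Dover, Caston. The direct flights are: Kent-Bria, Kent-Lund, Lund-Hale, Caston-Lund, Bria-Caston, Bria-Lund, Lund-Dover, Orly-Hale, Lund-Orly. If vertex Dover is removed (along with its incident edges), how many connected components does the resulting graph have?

1

With Dover gone, the remaining components are: {Bria, Hale, Kent, Lund, Orly, Caston}.
That is 1 component.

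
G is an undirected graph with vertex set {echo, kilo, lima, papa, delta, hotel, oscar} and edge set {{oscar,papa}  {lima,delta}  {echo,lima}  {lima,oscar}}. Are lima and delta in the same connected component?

Yes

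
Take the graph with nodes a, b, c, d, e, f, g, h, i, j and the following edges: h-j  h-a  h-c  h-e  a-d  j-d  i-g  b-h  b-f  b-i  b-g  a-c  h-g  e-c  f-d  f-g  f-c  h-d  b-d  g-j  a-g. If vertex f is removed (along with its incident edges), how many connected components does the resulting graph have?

With f gone, the remaining components are: {a, b, c, d, e, g, h, i, j}.
That is 1 component.

1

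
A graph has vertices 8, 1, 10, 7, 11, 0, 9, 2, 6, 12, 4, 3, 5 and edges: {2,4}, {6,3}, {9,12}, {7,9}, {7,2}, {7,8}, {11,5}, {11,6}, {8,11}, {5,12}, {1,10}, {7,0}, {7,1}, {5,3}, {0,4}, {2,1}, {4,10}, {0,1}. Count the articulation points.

1

Removing 7 increases the component count from 1 to 2, so 7 is a cut vertex.
By contrast removing 9 leaves 1 component; it is not a cut vertex. No other vertex is a cut vertex either.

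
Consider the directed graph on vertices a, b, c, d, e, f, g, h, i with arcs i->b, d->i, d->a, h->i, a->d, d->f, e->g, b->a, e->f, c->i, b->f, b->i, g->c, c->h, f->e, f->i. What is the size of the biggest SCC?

9

{a, b, c, d, e, f, g, h, i} are all mutually reachable — one SCC of size 9.
The largest has 9 vertices.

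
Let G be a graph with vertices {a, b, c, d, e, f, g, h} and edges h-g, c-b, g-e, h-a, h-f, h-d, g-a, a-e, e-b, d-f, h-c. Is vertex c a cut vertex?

Deleting c leaves 1 component (was 1) (its neighbors b, h remain connected to each other), so c is not a cut vertex.

No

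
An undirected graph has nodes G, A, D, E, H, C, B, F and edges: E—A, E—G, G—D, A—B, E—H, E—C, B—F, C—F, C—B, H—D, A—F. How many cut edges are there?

0

The edges on the cycle A-B-F-A are not bridges since each lies on that cycle.
Every edge lies on some cycle, so there are no bridges.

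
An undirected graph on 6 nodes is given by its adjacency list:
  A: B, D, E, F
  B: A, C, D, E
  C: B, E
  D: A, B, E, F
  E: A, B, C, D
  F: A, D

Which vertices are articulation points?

none

Removing A, for instance, still leaves 1 component. No single vertex removal increases the component count — the graph has no articulation points.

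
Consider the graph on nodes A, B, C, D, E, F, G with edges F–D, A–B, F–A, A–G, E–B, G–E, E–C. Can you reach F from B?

From B we can reach A, B, C, D, E, F, G, which includes F.

Yes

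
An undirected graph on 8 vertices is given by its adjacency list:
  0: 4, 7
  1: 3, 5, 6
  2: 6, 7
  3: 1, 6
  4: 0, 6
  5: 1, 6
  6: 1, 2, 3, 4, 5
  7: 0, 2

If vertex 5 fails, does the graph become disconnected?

No

Deleting 5 leaves 1 component (was 1) (its neighbors 1, 6 remain connected to each other), so 5 is not a cut vertex.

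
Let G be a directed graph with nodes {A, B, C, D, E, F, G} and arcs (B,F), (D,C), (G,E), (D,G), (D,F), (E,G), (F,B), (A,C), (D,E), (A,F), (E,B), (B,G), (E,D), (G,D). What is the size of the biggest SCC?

{B, D, E, F, G} are all mutually reachable — one SCC of size 5.
{C} is an SCC by itself.
{A} is an SCC by itself.
The largest has 5 vertices.

5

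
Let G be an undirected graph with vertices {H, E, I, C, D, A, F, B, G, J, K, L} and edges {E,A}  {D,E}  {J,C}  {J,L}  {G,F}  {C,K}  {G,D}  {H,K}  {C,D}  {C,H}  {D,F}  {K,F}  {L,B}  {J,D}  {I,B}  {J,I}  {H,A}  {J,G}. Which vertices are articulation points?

J

Removing J increases the component count from 1 to 2, so J is a cut vertex.
By contrast removing F leaves 1 component; it is not a cut vertex. No other vertex is a cut vertex either.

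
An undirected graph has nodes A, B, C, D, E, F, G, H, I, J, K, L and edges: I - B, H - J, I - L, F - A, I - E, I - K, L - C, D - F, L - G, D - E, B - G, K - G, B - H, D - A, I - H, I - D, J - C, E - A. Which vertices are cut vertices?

Removing I increases the component count from 1 to 2, so I is a cut vertex.
By contrast removing H leaves 1 component; it is not a cut vertex. No other vertex is a cut vertex either.

I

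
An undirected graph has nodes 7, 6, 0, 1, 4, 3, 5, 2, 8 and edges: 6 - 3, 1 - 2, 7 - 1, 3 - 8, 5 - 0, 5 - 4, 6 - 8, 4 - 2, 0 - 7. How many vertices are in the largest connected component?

6

Starting from 3 we can reach 3, 6, 8. That is one component of size 3.
Starting from 0 we can reach 0, 1, 2, 4, 5, 7. That is one component of size 6.
The largest has 6 vertices.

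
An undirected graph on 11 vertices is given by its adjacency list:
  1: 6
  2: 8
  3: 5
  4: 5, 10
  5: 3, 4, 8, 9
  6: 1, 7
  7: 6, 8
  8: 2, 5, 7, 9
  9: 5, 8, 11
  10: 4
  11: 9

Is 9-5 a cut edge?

After removing 9-5, the path 9-8-5 still connects them, so the edge is not a bridge.

No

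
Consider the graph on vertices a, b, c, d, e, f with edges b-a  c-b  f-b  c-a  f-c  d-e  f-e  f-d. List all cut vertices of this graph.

Removing f increases the component count from 1 to 2, so f is a cut vertex.
By contrast removing c leaves 1 component; it is not a cut vertex. No other vertex is a cut vertex either.

f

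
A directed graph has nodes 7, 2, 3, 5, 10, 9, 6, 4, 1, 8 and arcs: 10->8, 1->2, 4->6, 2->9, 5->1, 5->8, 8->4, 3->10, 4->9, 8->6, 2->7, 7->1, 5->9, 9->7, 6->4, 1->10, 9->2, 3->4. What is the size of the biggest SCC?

8

{1, 2, 4, 6, 7, 8, 9, 10} are all mutually reachable — one SCC of size 8.
{3} is an SCC by itself.
{5} is an SCC by itself.
The largest has 8 vertices.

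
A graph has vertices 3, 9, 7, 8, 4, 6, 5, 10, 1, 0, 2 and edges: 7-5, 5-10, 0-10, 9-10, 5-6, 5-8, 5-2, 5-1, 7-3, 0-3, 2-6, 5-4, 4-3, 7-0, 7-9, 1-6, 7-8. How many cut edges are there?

0

The edges on the cycle 5-1-6-5 are not bridges since each lies on that cycle.
Every edge lies on some cycle, so there are no bridges.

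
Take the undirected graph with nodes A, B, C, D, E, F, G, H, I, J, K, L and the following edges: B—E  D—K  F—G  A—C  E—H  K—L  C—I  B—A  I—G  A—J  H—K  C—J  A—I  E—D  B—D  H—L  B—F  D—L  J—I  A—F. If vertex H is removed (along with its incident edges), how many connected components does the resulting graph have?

With H gone, the remaining components are: {A, B, C, D, E, F, G, I, J, K, L}.
That is 1 component.

1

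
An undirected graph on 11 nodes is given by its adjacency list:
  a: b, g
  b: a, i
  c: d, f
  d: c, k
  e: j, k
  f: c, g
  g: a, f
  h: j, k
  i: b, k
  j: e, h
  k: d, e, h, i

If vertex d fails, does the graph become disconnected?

Deleting d leaves 1 component (was 1) (its neighbors c, k remain connected to each other), so d is not a cut vertex.

No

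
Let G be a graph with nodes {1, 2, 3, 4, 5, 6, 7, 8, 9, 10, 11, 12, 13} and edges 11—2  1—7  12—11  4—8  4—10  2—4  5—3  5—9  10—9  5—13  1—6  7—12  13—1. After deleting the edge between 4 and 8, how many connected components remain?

Before removal there is 1 component.
4—8 is a bridge — removing it separates 4's side from 8's side.
After removal: 2 components.

2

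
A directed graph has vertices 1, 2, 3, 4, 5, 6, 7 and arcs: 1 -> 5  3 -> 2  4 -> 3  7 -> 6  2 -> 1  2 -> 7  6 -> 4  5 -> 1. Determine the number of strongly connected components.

{2, 3, 4, 6, 7} are all mutually reachable — one SCC of size 5.
{1, 5} are all mutually reachable — one SCC of size 2.
That gives 2 strongly connected components.

2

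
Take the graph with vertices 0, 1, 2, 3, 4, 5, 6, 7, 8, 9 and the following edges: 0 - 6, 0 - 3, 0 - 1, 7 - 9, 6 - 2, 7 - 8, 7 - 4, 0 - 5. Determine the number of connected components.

Starting from 4 we can reach 4, 7, 8, 9. That is one component of size 4.
Starting from 0 we can reach 0, 1, 2, 3, 5, 6. That is one component of size 6.
Total: 2 components.

2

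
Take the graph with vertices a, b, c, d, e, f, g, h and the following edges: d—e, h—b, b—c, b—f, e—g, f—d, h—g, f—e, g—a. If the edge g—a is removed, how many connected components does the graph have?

Before removal there is 1 component.
g—a is a bridge — removing it separates g's side from a's side.
After removal: 2 components.

2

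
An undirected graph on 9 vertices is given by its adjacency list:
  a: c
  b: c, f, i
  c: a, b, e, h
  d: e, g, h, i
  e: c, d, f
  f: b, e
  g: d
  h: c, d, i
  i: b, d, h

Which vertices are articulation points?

Removing c increases the component count from 1 to 2, so c is a cut vertex.
Removing d increases the component count from 1 to 2, so d is a cut vertex.
By contrast removing e leaves 1 component; it is not a cut vertex. No other vertex is a cut vertex either.

c, d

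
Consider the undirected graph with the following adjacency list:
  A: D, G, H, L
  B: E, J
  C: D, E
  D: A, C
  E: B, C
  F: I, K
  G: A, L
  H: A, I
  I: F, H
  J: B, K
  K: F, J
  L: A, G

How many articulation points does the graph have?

Removing A increases the component count from 1 to 2, so A is a cut vertex.
By contrast removing B leaves 1 component; it is not a cut vertex. No other vertex is a cut vertex either.

1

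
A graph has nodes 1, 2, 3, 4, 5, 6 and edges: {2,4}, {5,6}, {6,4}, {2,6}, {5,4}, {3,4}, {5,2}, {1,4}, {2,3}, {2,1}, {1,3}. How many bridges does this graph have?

The edges on the cycle 5-2-1-4-5 are not bridges since each lies on that cycle.
Every edge lies on some cycle, so there are no bridges.

0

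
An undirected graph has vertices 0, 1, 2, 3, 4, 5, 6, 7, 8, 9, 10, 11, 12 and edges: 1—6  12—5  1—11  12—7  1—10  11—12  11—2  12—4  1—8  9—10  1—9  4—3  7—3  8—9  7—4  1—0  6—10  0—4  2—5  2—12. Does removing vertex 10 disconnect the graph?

No

Deleting 10 leaves 1 component (was 1) (its neighbors 1, 6, 9 remain connected to each other), so 10 is not a cut vertex.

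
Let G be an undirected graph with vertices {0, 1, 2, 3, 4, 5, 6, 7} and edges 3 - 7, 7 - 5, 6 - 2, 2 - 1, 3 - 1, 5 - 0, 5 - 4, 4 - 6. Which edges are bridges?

The edges on the cycle 3-7-5-4-6-2-1-3 are not bridges since each lies on that cycle.
But removing 5 - 0 disconnects 5 from 0 — this is a bridge.

0-5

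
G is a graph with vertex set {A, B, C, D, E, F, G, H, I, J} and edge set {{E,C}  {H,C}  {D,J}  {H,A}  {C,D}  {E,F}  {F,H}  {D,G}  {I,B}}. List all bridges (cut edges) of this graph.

A-H, B-I, C-D, D-G, D-J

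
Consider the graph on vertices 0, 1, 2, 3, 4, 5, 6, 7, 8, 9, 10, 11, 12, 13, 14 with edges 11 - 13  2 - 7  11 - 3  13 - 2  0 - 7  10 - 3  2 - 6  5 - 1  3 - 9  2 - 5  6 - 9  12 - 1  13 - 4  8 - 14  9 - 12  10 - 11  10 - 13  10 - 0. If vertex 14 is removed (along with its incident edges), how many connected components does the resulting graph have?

With 14 gone, the remaining components are: {8}; {0, 1, 2, 3, 4, 5, 6, 7, 9, 10, 11, 12, 13}.
That is 2 components.

2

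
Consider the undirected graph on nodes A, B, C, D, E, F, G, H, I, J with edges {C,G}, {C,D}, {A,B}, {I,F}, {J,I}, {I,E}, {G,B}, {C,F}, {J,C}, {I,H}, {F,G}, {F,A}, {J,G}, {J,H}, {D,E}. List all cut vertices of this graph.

none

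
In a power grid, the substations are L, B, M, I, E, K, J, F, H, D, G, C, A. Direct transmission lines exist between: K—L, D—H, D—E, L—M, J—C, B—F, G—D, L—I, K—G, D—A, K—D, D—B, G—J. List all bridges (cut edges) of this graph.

A-D, B-D, B-F, C-J, D-E, D-H, G-J, I-L, K-L, L-M

The edges on the cycle K-G-D-K are not bridges since each lies on that cycle.
But removing D—A disconnects D from A; removing L—M disconnects L from M; removing J—G disconnects J from G; removing F—B disconnects F from B — these are bridges.
In total 10 edges are bridges.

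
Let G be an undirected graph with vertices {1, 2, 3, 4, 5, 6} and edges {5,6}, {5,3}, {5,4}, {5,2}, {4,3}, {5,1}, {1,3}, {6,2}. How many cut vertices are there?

Removing 5 increases the component count from 1 to 2, so 5 is a cut vertex.
By contrast removing 3 leaves 1 component; it is not a cut vertex. No other vertex is a cut vertex either.

1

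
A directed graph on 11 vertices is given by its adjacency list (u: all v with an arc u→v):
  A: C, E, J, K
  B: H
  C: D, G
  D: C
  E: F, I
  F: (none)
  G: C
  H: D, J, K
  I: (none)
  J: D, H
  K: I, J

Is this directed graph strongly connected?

There is no directed path from B to F, so the graph is not strongly connected.

No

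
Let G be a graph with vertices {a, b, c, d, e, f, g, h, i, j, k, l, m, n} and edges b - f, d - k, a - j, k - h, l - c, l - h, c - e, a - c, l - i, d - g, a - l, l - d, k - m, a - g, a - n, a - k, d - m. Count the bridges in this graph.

5

The edges on the cycle a-l-d-g-a are not bridges since each lies on that cycle.
But removing c - e disconnects c from e; removing j - a disconnects j from a; removing i - l disconnects i from l; removing a - n disconnects a from n — these are bridges.
In total 5 edges are bridges.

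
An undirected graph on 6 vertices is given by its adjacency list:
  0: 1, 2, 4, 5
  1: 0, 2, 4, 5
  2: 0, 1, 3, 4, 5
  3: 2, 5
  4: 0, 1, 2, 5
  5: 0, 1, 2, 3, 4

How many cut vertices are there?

Removing 2, for instance, still leaves 1 component. No single vertex removal increases the component count — the graph has no articulation points.

0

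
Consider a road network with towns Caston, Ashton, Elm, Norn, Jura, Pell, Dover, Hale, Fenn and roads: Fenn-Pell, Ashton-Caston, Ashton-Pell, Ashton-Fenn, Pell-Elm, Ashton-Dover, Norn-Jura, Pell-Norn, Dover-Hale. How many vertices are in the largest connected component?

Starting from Elm we can reach Elm, Fenn, Hale, Jura, Norn, Pell, Dover, Ashton, Caston. That is one component of size 9.
The largest has 9 vertices.

9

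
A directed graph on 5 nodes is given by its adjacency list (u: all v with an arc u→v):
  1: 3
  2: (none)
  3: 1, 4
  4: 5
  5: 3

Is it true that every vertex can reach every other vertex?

There is no directed path from 3 to 2, so the graph is not strongly connected.

No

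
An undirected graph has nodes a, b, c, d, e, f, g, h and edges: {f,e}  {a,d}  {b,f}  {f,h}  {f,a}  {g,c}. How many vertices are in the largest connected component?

Starting from c we can reach c, g. That is one component of size 2.
Starting from a we can reach a, b, d, e, f, h. That is one component of size 6.
The largest has 6 vertices.

6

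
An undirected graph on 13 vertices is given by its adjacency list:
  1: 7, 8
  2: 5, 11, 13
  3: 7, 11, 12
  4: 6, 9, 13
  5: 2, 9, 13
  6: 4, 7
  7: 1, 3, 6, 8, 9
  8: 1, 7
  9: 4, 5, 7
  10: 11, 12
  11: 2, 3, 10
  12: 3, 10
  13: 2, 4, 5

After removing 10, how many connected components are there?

1

With 10 gone, the remaining components are: {1, 2, 3, 4, 5, 6, 7, 8, 9, 11, 12, 13}.
That is 1 component.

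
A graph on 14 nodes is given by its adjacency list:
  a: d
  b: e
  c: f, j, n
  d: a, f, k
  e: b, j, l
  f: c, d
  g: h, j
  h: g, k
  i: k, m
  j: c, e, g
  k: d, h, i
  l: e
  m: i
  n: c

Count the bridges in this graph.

7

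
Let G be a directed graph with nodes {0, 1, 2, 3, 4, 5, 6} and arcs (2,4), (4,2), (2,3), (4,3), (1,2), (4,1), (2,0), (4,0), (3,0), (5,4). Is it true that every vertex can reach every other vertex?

There is no directed path from 4 to 6, so the graph is not strongly connected.

No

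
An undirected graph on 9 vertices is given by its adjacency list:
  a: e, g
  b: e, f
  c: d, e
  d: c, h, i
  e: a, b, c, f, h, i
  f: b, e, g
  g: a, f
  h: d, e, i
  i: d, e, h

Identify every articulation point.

e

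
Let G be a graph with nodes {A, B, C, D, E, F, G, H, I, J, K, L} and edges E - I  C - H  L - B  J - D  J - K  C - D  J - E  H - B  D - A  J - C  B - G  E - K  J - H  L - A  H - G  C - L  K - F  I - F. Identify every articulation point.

J

Removing J increases the component count from 1 to 2, so J is a cut vertex.
By contrast removing E leaves 1 component; it is not a cut vertex. No other vertex is a cut vertex either.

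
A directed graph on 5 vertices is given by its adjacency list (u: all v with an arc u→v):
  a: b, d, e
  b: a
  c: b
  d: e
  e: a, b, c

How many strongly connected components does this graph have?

1

{a, b, c, d, e} are all mutually reachable — one SCC of size 5.
That gives 1 strongly connected component.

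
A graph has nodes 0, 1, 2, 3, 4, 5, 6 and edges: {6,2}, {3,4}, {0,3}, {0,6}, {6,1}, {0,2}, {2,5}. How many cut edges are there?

The edges on the cycle 0-6-2-0 are not bridges since each lies on that cycle.
But removing 3–4 disconnects 3 from 4; removing 6–1 disconnects 6 from 1; removing 2–5 disconnects 2 from 5; removing 0–3 disconnects 0 from 3 — these are bridges.
That makes 4 bridges.

4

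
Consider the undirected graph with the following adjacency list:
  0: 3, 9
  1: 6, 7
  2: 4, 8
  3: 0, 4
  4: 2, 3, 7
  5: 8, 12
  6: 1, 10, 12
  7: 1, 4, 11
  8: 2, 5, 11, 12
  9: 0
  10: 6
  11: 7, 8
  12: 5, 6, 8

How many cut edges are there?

The edges on the cycle 1-6-12-8-11-7-1 are not bridges since each lies on that cycle.
But removing 9-0 disconnects 9 from 0; removing 3-4 disconnects 3 from 4; removing 10-6 disconnects 10 from 6; removing 3-0 disconnects 3 from 0 — these are bridges.
That makes 4 bridges.

4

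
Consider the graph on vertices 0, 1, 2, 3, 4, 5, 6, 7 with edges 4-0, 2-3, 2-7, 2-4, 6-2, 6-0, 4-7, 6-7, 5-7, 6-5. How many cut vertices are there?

1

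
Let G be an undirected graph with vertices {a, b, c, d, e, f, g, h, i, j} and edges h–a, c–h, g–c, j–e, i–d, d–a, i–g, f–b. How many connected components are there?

3

Starting from b we can reach b, f. That is one component of size 2.
Starting from e we can reach e, j. That is one component of size 2.
Starting from a we can reach a, c, d, g, h, i. That is one component of size 6.
Total: 3 components.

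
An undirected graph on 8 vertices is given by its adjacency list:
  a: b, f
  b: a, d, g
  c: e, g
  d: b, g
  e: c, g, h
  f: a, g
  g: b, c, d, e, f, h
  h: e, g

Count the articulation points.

1

Removing g increases the component count from 1 to 2, so g is a cut vertex.
By contrast removing e leaves 1 component; it is not a cut vertex. No other vertex is a cut vertex either.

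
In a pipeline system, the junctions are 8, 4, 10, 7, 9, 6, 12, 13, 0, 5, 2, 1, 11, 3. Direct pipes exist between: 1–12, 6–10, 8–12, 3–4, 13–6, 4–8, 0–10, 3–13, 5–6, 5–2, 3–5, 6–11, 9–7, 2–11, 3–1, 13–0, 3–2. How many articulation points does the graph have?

1

Removing 3 increases the component count from 2 to 3, so 3 is a cut vertex.
By contrast removing 13 leaves 2 components; it is not a cut vertex. No other vertex is a cut vertex either.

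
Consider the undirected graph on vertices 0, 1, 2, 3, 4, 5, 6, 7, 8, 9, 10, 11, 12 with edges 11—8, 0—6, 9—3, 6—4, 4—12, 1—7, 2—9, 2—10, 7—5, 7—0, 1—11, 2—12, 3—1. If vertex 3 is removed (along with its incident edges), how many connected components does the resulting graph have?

1

With 3 gone, the remaining components are: {0, 1, 2, 4, 5, 6, 7, 8, 9, 10, 11, 12}.
That is 1 component.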